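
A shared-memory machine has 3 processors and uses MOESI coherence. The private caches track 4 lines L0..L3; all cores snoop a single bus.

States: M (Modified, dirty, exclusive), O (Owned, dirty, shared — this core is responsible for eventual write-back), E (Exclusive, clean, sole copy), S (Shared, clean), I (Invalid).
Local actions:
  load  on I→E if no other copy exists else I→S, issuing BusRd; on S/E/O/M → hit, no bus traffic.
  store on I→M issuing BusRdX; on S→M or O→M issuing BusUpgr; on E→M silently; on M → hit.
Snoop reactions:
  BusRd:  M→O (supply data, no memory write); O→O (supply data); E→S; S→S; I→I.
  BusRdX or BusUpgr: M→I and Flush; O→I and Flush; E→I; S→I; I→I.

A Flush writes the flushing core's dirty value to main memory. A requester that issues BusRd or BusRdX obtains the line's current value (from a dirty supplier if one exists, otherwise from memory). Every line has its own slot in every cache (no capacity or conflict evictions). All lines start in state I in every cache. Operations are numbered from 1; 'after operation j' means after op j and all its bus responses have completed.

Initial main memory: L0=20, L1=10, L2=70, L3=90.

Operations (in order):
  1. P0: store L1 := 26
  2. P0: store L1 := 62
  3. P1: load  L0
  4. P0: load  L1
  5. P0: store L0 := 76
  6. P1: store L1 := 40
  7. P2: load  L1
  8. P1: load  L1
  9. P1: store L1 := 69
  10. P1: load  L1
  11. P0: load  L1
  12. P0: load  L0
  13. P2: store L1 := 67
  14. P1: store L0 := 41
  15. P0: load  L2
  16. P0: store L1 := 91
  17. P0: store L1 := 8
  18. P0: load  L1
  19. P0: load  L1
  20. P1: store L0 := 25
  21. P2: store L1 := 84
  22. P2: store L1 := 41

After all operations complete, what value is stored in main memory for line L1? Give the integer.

memory[L1] = 8

step 1: P0: store L1 := 26  ⟶  MII  (L1)  txn=BusRdX  M[L1]=10
step 2: P0: store L1 := 62  ⟶  MII  (L1)  txn=∅  M[L1]=10
step 3: P1: load  L0  ⟶  IEI  (L0)  txn=BusRd  M[L0]=20
step 4: P0: load  L1  ⟶  MII  (L1)  txn=∅  M[L1]=10
step 5: P0: store L0 := 76  ⟶  MII  (L0)  txn=BusRdX  M[L0]=20
step 6: P1: store L1 := 40  ⟶  IMI  (L1)  txn=BusRdX+Flush  M[L1]=62
step 7: P2: load  L1  ⟶  IOS  (L1)  txn=BusRd  M[L1]=62
step 8: P1: load  L1  ⟶  IOS  (L1)  txn=∅  M[L1]=62
step 9: P1: store L1 := 69  ⟶  IMI  (L1)  txn=BusUpgr  M[L1]=62
step 10: P1: load  L1  ⟶  IMI  (L1)  txn=∅  M[L1]=62
step 11: P0: load  L1  ⟶  SOI  (L1)  txn=BusRd  M[L1]=62
step 12: P0: load  L0  ⟶  MII  (L0)  txn=∅  M[L0]=20
step 13: P2: store L1 := 67  ⟶  IIM  (L1)  txn=BusRdX+Flush  M[L1]=69
step 14: P1: store L0 := 41  ⟶  IMI  (L0)  txn=BusRdX+Flush  M[L0]=76
step 15: P0: load  L2  ⟶  EII  (L2)  txn=BusRd  M[L2]=70
step 16: P0: store L1 := 91  ⟶  MII  (L1)  txn=BusRdX+Flush  M[L1]=67
step 17: P0: store L1 := 8  ⟶  MII  (L1)  txn=∅  M[L1]=67
step 18: P0: load  L1  ⟶  MII  (L1)  txn=∅  M[L1]=67
step 19: P0: load  L1  ⟶  MII  (L1)  txn=∅  M[L1]=67
step 20: P1: store L0 := 25  ⟶  IMI  (L0)  txn=∅  M[L0]=76
step 21: P2: store L1 := 84  ⟶  IIM  (L1)  txn=BusRdX+Flush  M[L1]=8
step 22: P2: store L1 := 41  ⟶  IIM  (L1)  txn=∅  M[L1]=8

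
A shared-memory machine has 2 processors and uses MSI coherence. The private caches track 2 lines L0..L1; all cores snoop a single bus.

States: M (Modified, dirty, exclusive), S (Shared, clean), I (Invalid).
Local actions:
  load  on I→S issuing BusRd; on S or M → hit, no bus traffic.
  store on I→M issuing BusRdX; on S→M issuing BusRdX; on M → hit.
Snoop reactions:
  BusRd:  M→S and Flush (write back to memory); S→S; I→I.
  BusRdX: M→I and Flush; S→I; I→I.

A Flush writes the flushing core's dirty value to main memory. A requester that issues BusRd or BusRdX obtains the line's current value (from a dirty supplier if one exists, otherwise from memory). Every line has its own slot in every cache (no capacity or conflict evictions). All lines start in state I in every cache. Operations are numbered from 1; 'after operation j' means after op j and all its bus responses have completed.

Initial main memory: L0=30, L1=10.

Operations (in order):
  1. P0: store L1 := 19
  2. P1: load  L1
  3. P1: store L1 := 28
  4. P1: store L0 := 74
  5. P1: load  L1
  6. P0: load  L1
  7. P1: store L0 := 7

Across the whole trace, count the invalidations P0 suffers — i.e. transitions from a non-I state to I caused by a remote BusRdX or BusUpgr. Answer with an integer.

invalidations = 1

step 1: P0: store L1 := 19  ⟶  MI  (L1)  txn=BusRdX  M[L1]=10
step 2: P1: load  L1  ⟶  SS  (L1)  txn=BusRd+Flush  M[L1]=19
step 3: P1: store L1 := 28  ⟶  IM  (L1)  txn=BusRdX  M[L1]=19
step 4: P1: store L0 := 74  ⟶  IM  (L0)  txn=BusRdX  M[L0]=30
step 5: P1: load  L1  ⟶  IM  (L1)  txn=∅  M[L1]=19
step 6: P0: load  L1  ⟶  SS  (L1)  txn=BusRd+Flush  M[L1]=28
step 7: P1: store L0 := 7  ⟶  IM  (L0)  txn=∅  M[L0]=30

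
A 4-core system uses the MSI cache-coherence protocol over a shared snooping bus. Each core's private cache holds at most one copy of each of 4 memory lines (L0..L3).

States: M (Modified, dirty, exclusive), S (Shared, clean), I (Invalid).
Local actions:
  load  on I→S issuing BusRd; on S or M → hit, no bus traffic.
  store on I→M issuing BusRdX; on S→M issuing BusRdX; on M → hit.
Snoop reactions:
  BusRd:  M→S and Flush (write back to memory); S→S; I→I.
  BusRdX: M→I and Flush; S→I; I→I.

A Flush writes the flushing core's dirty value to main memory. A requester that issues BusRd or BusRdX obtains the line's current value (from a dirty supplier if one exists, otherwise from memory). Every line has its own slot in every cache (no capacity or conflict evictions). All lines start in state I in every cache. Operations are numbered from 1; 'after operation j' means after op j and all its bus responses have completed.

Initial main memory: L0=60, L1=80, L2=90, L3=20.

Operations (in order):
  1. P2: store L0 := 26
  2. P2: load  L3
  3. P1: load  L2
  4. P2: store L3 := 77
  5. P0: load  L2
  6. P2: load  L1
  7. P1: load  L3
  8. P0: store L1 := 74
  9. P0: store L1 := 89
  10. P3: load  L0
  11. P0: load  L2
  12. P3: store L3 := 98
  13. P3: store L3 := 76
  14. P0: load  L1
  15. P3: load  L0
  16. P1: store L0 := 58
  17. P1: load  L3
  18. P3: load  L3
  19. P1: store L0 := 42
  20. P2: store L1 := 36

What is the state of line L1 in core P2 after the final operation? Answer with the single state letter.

1. P2: store L0 := 26  bus=[BusRdX]  L0: P0=I P1=I P2=M P3=I  mem[L0]=60
2. P2: load  L3  bus=[BusRd]  L3: P0=I P1=I P2=S P3=I  mem[L3]=20
3. P1: load  L2  bus=[BusRd]  L2: P0=I P1=S P2=I P3=I  mem[L2]=90
4. P2: store L3 := 77  bus=[BusRdX]  L3: P0=I P1=I P2=M P3=I  mem[L3]=20
5. P0: load  L2  bus=[BusRd]  L2: P0=S P1=S P2=I P3=I  mem[L2]=90
6. P2: load  L1  bus=[BusRd]  L1: P0=I P1=I P2=S P3=I  mem[L1]=80
7. P1: load  L3  bus=[BusRd,Flush]  L3: P0=I P1=S P2=S P3=I  mem[L3]=77
8. P0: store L1 := 74  bus=[BusRdX]  L1: P0=M P1=I P2=I P3=I  mem[L1]=80
9. P0: store L1 := 89  bus=[-]  L1: P0=M P1=I P2=I P3=I  mem[L1]=80
10. P3: load  L0  bus=[BusRd,Flush]  L0: P0=I P1=I P2=S P3=S  mem[L0]=26
11. P0: load  L2  bus=[-]  L2: P0=S P1=S P2=I P3=I  mem[L2]=90
12. P3: store L3 := 98  bus=[BusRdX]  L3: P0=I P1=I P2=I P3=M  mem[L3]=77
13. P3: store L3 := 76  bus=[-]  L3: P0=I P1=I P2=I P3=M  mem[L3]=77
14. P0: load  L1  bus=[-]  L1: P0=M P1=I P2=I P3=I  mem[L1]=80
15. P3: load  L0  bus=[-]  L0: P0=I P1=I P2=S P3=S  mem[L0]=26
16. P1: store L0 := 58  bus=[BusRdX]  L0: P0=I P1=M P2=I P3=I  mem[L0]=26
17. P1: load  L3  bus=[BusRd,Flush]  L3: P0=I P1=S P2=I P3=S  mem[L3]=76
18. P3: load  L3  bus=[-]  L3: P0=I P1=S P2=I P3=S  mem[L3]=76
19. P1: store L0 := 42  bus=[-]  L0: P0=I P1=M P2=I P3=I  mem[L0]=26
20. P2: store L1 := 36  bus=[BusRdX,Flush]  L1: P0=I P1=I P2=M P3=I  mem[L1]=89

state = M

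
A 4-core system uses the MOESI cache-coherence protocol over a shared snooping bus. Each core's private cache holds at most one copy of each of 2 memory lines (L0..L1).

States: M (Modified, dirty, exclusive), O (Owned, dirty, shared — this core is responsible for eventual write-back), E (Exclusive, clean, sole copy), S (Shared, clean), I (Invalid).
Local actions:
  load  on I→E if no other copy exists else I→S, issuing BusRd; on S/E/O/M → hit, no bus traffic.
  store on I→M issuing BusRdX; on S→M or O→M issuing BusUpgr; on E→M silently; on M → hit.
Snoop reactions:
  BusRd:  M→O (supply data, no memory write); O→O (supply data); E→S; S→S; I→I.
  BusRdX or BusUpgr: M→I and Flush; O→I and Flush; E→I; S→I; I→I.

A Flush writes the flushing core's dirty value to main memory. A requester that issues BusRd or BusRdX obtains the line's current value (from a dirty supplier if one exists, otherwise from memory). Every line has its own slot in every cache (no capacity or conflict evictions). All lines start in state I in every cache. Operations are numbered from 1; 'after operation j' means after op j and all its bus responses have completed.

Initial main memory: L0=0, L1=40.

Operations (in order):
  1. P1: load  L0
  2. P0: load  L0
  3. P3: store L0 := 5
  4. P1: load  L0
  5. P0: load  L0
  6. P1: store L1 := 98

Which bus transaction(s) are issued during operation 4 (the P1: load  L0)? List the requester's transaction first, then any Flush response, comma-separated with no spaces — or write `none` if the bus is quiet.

[1] P1: load  L0 | P0:I, P1:E(0), P2:I, P3:I | bus: BusRd
[2] P0: load  L0 | P0:S(0), P1:S(0), P2:I, P3:I | bus: BusRd
[3] P3: store L0 := 5 | P0:I, P1:I, P2:I, P3:M(5) | bus: BusRdX
[4] P1: load  L0 | P0:I, P1:S(5), P2:I, P3:O(5) | bus: BusRd
[5] P0: load  L0 | P0:S(5), P1:S(5), P2:I, P3:O(5) | bus: BusRd
[6] P1: store L1 := 98 | P0:I, P1:M(98), P2:I, P3:I | bus: BusRdX

bus = BusRd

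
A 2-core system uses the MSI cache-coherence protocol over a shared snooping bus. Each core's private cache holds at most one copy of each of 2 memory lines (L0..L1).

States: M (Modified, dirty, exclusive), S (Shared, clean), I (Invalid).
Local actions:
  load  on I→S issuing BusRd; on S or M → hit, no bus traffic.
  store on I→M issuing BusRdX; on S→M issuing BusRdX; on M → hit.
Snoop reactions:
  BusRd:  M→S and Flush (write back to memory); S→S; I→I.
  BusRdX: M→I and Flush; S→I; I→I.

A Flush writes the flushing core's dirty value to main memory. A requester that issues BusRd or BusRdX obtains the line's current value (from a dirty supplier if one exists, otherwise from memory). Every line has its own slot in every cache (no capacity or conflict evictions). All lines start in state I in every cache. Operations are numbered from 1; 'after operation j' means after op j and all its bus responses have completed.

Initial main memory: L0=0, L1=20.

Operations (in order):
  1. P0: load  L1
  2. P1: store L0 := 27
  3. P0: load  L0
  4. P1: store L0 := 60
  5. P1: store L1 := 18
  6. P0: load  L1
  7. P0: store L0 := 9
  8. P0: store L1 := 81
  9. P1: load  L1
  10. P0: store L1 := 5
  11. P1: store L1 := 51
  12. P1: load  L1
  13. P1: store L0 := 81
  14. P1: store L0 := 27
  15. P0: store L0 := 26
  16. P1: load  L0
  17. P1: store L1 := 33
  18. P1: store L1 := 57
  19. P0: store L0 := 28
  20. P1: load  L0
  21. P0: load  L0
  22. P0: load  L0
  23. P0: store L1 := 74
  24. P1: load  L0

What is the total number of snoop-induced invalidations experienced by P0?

  op1 P0: load  L1 → S/I on L1; bus BusRd; mem=20
  op2 P1: store L0 := 27 → I/M on L0; bus BusRdX; mem=0
  op3 P0: load  L0 → S/S on L0; bus BusRd Flush; mem=27
  op4 P1: store L0 := 60 → I/M on L0; bus BusRdX; mem=27
  op5 P1: store L1 := 18 → I/M on L1; bus BusRdX; mem=20
  op6 P0: load  L1 → S/S on L1; bus BusRd Flush; mem=18
  op7 P0: store L0 := 9 → M/I on L0; bus BusRdX Flush; mem=60
  op8 P0: store L1 := 81 → M/I on L1; bus BusRdX; mem=18
  op9 P1: load  L1 → S/S on L1; bus BusRd Flush; mem=81
  op10 P0: store L1 := 5 → M/I on L1; bus BusRdX; mem=81
  op11 P1: store L1 := 51 → I/M on L1; bus BusRdX Flush; mem=5
  op12 P1: load  L1 → I/M on L1; bus (none); mem=5
  op13 P1: store L0 := 81 → I/M on L0; bus BusRdX Flush; mem=9
  op14 P1: store L0 := 27 → I/M on L0; bus (none); mem=9
  op15 P0: store L0 := 26 → M/I on L0; bus BusRdX Flush; mem=27
  op16 P1: load  L0 → S/S on L0; bus BusRd Flush; mem=26
  op17 P1: store L1 := 33 → I/M on L1; bus (none); mem=5
  op18 P1: store L1 := 57 → I/M on L1; bus (none); mem=5
  op19 P0: store L0 := 28 → M/I on L0; bus BusRdX; mem=26
  op20 P1: load  L0 → S/S on L0; bus BusRd Flush; mem=28
  op21 P0: load  L0 → S/S on L0; bus (none); mem=28
  op22 P0: load  L0 → S/S on L0; bus (none); mem=28
  op23 P0: store L1 := 74 → M/I on L1; bus BusRdX Flush; mem=57
  op24 P1: load  L0 → S/S on L0; bus (none); mem=28

invalidations = 4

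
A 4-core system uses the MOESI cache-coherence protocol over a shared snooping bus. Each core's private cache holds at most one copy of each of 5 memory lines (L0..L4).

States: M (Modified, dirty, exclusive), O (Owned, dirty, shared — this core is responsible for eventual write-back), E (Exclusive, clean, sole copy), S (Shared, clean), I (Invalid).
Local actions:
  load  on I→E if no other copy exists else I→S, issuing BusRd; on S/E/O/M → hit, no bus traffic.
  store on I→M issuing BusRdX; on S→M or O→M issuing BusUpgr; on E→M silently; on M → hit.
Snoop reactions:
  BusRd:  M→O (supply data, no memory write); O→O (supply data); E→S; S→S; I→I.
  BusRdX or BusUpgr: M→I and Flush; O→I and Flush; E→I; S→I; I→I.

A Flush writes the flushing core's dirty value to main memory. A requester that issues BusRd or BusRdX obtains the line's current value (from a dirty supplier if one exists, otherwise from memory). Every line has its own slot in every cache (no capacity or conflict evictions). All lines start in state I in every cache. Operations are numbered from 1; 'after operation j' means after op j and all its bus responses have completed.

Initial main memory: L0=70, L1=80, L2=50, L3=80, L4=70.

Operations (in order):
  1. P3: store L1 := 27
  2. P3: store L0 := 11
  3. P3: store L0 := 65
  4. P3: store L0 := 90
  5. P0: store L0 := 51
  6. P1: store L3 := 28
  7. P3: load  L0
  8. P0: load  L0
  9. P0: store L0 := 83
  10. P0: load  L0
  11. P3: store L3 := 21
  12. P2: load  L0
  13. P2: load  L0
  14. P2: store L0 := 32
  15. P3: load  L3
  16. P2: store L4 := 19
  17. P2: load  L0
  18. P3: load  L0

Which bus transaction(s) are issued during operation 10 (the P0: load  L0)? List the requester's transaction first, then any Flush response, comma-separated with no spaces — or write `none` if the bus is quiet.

bus = none

  op1 P3: store L1 := 27 → I/I/I/M on L1; bus BusRdX; mem=80
  op2 P3: store L0 := 11 → I/I/I/M on L0; bus BusRdX; mem=70
  op3 P3: store L0 := 65 → I/I/I/M on L0; bus (none); mem=70
  op4 P3: store L0 := 90 → I/I/I/M on L0; bus (none); mem=70
  op5 P0: store L0 := 51 → M/I/I/I on L0; bus BusRdX Flush; mem=90
  op6 P1: store L3 := 28 → I/M/I/I on L3; bus BusRdX; mem=80
  op7 P3: load  L0 → O/I/I/S on L0; bus BusRd; mem=90
  op8 P0: load  L0 → O/I/I/S on L0; bus (none); mem=90
  op9 P0: store L0 := 83 → M/I/I/I on L0; bus BusUpgr; mem=90
  op10 P0: load  L0 → M/I/I/I on L0; bus (none); mem=90
  op11 P3: store L3 := 21 → I/I/I/M on L3; bus BusRdX Flush; mem=28
  op12 P2: load  L0 → O/I/S/I on L0; bus BusRd; mem=90
  op13 P2: load  L0 → O/I/S/I on L0; bus (none); mem=90
  op14 P2: store L0 := 32 → I/I/M/I on L0; bus BusUpgr Flush; mem=83
  op15 P3: load  L3 → I/I/I/M on L3; bus (none); mem=28
  op16 P2: store L4 := 19 → I/I/M/I on L4; bus BusRdX; mem=70
  op17 P2: load  L0 → I/I/M/I on L0; bus (none); mem=83
  op18 P3: load  L0 → I/I/O/S on L0; bus BusRd; mem=83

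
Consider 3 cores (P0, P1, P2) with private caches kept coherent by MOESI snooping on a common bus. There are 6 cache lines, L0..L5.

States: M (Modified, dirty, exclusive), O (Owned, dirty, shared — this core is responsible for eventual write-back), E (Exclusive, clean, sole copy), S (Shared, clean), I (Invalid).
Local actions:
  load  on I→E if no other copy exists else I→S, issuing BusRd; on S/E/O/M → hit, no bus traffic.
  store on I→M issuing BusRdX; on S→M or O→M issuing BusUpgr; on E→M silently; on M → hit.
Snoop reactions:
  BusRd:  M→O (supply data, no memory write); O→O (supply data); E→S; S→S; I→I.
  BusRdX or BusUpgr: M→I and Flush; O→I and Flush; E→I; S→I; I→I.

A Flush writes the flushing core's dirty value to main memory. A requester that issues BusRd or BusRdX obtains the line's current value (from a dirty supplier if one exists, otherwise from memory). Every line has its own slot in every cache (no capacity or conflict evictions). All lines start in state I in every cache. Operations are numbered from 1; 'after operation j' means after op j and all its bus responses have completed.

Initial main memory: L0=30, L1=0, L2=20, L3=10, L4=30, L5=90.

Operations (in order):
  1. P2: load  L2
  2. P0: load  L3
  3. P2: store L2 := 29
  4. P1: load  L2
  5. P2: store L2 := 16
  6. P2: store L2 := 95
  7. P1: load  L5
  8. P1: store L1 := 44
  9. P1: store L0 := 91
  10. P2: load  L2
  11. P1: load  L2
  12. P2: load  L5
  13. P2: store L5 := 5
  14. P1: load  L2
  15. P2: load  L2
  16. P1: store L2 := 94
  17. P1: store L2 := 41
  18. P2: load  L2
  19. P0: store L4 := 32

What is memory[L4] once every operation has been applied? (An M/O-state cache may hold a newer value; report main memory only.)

memory[L4] = 30

  op1 P2: load  L2 → I/I/E on L2; bus BusRd; mem=20
  op2 P0: load  L3 → E/I/I on L3; bus BusRd; mem=10
  op3 P2: store L2 := 29 → I/I/M on L2; bus (none); mem=20
  op4 P1: load  L2 → I/S/O on L2; bus BusRd; mem=20
  op5 P2: store L2 := 16 → I/I/M on L2; bus BusUpgr; mem=20
  op6 P2: store L2 := 95 → I/I/M on L2; bus (none); mem=20
  op7 P1: load  L5 → I/E/I on L5; bus BusRd; mem=90
  op8 P1: store L1 := 44 → I/M/I on L1; bus BusRdX; mem=0
  op9 P1: store L0 := 91 → I/M/I on L0; bus BusRdX; mem=30
  op10 P2: load  L2 → I/I/M on L2; bus (none); mem=20
  op11 P1: load  L2 → I/S/O on L2; bus BusRd; mem=20
  op12 P2: load  L5 → I/S/S on L5; bus BusRd; mem=90
  op13 P2: store L5 := 5 → I/I/M on L5; bus BusUpgr; mem=90
  op14 P1: load  L2 → I/S/O on L2; bus (none); mem=20
  op15 P2: load  L2 → I/S/O on L2; bus (none); mem=20
  op16 P1: store L2 := 94 → I/M/I on L2; bus BusUpgr Flush; mem=95
  op17 P1: store L2 := 41 → I/M/I on L2; bus (none); mem=95
  op18 P2: load  L2 → I/O/S on L2; bus BusRd; mem=95
  op19 P0: store L4 := 32 → M/I/I on L4; bus BusRdX; mem=30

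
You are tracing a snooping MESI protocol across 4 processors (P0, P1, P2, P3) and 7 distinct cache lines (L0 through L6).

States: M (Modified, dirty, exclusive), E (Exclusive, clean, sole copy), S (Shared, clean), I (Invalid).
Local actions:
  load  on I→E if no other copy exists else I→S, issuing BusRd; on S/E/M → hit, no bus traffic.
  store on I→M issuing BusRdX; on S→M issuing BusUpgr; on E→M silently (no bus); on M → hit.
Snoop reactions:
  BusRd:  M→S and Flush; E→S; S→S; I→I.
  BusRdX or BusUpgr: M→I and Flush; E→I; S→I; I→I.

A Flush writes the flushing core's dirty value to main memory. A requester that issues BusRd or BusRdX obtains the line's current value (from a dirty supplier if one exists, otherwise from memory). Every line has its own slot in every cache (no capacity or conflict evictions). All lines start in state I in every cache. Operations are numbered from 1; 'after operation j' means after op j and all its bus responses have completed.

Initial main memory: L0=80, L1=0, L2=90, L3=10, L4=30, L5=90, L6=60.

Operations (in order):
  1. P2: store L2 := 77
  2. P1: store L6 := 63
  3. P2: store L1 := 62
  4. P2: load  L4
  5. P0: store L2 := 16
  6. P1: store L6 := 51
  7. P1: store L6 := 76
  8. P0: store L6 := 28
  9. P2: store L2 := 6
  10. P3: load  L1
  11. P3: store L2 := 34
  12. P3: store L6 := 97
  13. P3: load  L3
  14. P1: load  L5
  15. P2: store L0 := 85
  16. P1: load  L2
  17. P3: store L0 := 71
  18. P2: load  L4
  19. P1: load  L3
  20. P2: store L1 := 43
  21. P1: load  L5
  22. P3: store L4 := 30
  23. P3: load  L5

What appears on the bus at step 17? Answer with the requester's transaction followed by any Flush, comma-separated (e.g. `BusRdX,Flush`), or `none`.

[1] P2: store L2 := 77 | P0:I, P1:I, P2:M(77), P3:I | bus: BusRdX
[2] P1: store L6 := 63 | P0:I, P1:M(63), P2:I, P3:I | bus: BusRdX
[3] P2: store L1 := 62 | P0:I, P1:I, P2:M(62), P3:I | bus: BusRdX
[4] P2: load  L4 | P0:I, P1:I, P2:E(30), P3:I | bus: BusRd
[5] P0: store L2 := 16 | P0:M(16), P1:I, P2:I, P3:I | bus: BusRdX,Flush
[6] P1: store L6 := 51 | P0:I, P1:M(51), P2:I, P3:I | bus: none
[7] P1: store L6 := 76 | P0:I, P1:M(76), P2:I, P3:I | bus: none
[8] P0: store L6 := 28 | P0:M(28), P1:I, P2:I, P3:I | bus: BusRdX,Flush
[9] P2: store L2 := 6 | P0:I, P1:I, P2:M(6), P3:I | bus: BusRdX,Flush
[10] P3: load  L1 | P0:I, P1:I, P2:S(62), P3:S(62) | bus: BusRd,Flush
[11] P3: store L2 := 34 | P0:I, P1:I, P2:I, P3:M(34) | bus: BusRdX,Flush
[12] P3: store L6 := 97 | P0:I, P1:I, P2:I, P3:M(97) | bus: BusRdX,Flush
[13] P3: load  L3 | P0:I, P1:I, P2:I, P3:E(10) | bus: BusRd
[14] P1: load  L5 | P0:I, P1:E(90), P2:I, P3:I | bus: BusRd
[15] P2: store L0 := 85 | P0:I, P1:I, P2:M(85), P3:I | bus: BusRdX
[16] P1: load  L2 | P0:I, P1:S(34), P2:I, P3:S(34) | bus: BusRd,Flush
[17] P3: store L0 := 71 | P0:I, P1:I, P2:I, P3:M(71) | bus: BusRdX,Flush
[18] P2: load  L4 | P0:I, P1:I, P2:E(30), P3:I | bus: none
[19] P1: load  L3 | P0:I, P1:S(10), P2:I, P3:S(10) | bus: BusRd
[20] P2: store L1 := 43 | P0:I, P1:I, P2:M(43), P3:I | bus: BusUpgr
[21] P1: load  L5 | P0:I, P1:E(90), P2:I, P3:I | bus: none
[22] P3: store L4 := 30 | P0:I, P1:I, P2:I, P3:M(30) | bus: BusRdX
[23] P3: load  L5 | P0:I, P1:S(90), P2:I, P3:S(90) | bus: BusRd

bus = BusRdX,Flush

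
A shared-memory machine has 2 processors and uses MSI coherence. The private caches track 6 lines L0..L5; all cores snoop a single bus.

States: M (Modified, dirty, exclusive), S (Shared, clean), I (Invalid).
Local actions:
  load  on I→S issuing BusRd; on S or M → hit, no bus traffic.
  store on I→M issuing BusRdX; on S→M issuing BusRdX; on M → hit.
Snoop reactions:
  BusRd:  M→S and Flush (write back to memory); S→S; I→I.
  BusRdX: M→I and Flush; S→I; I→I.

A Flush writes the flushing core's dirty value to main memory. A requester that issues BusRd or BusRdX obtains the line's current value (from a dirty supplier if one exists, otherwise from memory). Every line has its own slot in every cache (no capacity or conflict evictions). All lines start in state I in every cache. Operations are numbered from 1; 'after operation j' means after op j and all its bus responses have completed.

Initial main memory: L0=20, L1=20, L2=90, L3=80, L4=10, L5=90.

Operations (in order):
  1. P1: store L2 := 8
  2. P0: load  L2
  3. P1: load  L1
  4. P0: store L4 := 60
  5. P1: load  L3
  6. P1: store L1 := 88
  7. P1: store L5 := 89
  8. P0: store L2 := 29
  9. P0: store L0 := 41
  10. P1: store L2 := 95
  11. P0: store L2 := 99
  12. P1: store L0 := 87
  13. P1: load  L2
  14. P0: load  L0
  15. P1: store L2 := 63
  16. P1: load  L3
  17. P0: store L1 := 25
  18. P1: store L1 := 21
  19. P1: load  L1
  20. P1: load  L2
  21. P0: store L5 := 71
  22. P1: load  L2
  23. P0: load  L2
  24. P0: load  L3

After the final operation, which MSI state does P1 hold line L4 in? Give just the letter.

state = I

  op1 P1: store L2 := 8 → I/M on L2; bus BusRdX; mem=90
  op2 P0: load  L2 → S/S on L2; bus BusRd Flush; mem=8
  op3 P1: load  L1 → I/S on L1; bus BusRd; mem=20
  op4 P0: store L4 := 60 → M/I on L4; bus BusRdX; mem=10
  op5 P1: load  L3 → I/S on L3; bus BusRd; mem=80
  op6 P1: store L1 := 88 → I/M on L1; bus BusRdX; mem=20
  op7 P1: store L5 := 89 → I/M on L5; bus BusRdX; mem=90
  op8 P0: store L2 := 29 → M/I on L2; bus BusRdX; mem=8
  op9 P0: store L0 := 41 → M/I on L0; bus BusRdX; mem=20
  op10 P1: store L2 := 95 → I/M on L2; bus BusRdX Flush; mem=29
  op11 P0: store L2 := 99 → M/I on L2; bus BusRdX Flush; mem=95
  op12 P1: store L0 := 87 → I/M on L0; bus BusRdX Flush; mem=41
  op13 P1: load  L2 → S/S on L2; bus BusRd Flush; mem=99
  op14 P0: load  L0 → S/S on L0; bus BusRd Flush; mem=87
  op15 P1: store L2 := 63 → I/M on L2; bus BusRdX; mem=99
  op16 P1: load  L3 → I/S on L3; bus (none); mem=80
  op17 P0: store L1 := 25 → M/I on L1; bus BusRdX Flush; mem=88
  op18 P1: store L1 := 21 → I/M on L1; bus BusRdX Flush; mem=25
  op19 P1: load  L1 → I/M on L1; bus (none); mem=25
  op20 P1: load  L2 → I/M on L2; bus (none); mem=99
  op21 P0: store L5 := 71 → M/I on L5; bus BusRdX Flush; mem=89
  op22 P1: load  L2 → I/M on L2; bus (none); mem=99
  op23 P0: load  L2 → S/S on L2; bus BusRd Flush; mem=63
  op24 P0: load  L3 → S/S on L3; bus BusRd; mem=80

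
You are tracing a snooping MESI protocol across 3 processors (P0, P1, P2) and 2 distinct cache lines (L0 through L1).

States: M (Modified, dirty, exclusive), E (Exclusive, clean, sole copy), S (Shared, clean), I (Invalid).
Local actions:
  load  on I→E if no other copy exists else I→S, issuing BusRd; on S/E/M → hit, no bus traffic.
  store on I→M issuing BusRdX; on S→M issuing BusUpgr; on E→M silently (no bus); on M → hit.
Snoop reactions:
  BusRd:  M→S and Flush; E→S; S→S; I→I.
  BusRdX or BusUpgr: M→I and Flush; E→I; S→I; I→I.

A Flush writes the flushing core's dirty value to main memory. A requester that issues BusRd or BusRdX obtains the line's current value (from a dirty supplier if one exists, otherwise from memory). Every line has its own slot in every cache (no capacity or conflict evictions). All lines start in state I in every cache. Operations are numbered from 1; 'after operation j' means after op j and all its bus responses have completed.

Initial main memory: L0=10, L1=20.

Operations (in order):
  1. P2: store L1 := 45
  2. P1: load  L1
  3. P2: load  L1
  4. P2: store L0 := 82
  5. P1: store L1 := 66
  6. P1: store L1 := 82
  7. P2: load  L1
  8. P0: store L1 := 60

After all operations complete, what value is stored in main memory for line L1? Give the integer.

  op1 P2: store L1 := 45 → I/I/M on L1; bus BusRdX; mem=20
  op2 P1: load  L1 → I/S/S on L1; bus BusRd Flush; mem=45
  op3 P2: load  L1 → I/S/S on L1; bus (none); mem=45
  op4 P2: store L0 := 82 → I/I/M on L0; bus BusRdX; mem=10
  op5 P1: store L1 := 66 → I/M/I on L1; bus BusUpgr; mem=45
  op6 P1: store L1 := 82 → I/M/I on L1; bus (none); mem=45
  op7 P2: load  L1 → I/S/S on L1; bus BusRd Flush; mem=82
  op8 P0: store L1 := 60 → M/I/I on L1; bus BusRdX; mem=82

memory[L1] = 82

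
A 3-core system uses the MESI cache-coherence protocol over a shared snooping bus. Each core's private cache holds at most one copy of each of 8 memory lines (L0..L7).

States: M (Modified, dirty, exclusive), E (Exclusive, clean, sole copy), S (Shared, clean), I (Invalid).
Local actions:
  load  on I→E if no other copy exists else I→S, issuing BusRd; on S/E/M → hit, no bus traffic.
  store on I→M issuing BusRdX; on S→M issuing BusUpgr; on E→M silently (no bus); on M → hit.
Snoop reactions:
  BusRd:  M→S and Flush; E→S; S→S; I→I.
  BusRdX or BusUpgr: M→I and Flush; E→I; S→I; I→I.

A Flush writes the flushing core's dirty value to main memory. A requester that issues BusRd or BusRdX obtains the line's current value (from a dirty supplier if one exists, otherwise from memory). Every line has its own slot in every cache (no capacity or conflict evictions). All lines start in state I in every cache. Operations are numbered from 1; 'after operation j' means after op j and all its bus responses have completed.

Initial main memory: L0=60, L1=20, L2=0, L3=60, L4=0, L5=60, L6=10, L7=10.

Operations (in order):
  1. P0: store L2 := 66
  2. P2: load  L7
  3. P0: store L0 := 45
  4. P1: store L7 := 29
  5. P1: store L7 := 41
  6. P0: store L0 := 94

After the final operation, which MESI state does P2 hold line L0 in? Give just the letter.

state = I

[1] P0: store L2 := 66 | P0:M(66), P1:I, P2:I | bus: BusRdX
[2] P2: load  L7 | P0:I, P1:I, P2:E(10) | bus: BusRd
[3] P0: store L0 := 45 | P0:M(45), P1:I, P2:I | bus: BusRdX
[4] P1: store L7 := 29 | P0:I, P1:M(29), P2:I | bus: BusRdX
[5] P1: store L7 := 41 | P0:I, P1:M(41), P2:I | bus: none
[6] P0: store L0 := 94 | P0:M(94), P1:I, P2:I | bus: none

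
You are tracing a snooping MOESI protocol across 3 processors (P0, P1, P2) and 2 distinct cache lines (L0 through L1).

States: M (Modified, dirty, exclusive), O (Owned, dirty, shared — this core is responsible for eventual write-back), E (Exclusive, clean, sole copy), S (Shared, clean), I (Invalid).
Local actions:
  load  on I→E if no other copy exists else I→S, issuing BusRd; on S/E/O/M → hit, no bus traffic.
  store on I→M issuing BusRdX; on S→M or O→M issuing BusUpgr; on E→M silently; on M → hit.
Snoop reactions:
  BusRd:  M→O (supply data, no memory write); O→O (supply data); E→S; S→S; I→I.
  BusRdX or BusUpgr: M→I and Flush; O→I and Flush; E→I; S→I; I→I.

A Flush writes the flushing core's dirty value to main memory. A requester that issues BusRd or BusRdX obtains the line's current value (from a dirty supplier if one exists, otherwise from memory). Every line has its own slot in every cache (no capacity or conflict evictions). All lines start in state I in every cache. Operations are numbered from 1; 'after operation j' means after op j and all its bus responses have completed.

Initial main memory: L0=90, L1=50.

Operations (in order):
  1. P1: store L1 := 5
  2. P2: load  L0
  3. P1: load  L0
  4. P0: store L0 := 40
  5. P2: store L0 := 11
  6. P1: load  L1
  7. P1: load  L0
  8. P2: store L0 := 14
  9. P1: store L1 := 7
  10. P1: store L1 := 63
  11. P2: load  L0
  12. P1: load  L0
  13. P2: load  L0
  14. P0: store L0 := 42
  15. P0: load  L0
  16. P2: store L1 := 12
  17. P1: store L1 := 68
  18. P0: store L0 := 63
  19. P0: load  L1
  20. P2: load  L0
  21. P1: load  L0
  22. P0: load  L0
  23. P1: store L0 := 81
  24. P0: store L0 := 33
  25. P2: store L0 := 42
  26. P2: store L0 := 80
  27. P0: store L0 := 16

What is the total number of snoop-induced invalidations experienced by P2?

  op1 P1: store L1 := 5 → I/M/I on L1; bus BusRdX; mem=50
  op2 P2: load  L0 → I/I/E on L0; bus BusRd; mem=90
  op3 P1: load  L0 → I/S/S on L0; bus BusRd; mem=90
  op4 P0: store L0 := 40 → M/I/I on L0; bus BusRdX; mem=90
  op5 P2: store L0 := 11 → I/I/M on L0; bus BusRdX Flush; mem=40
  op6 P1: load  L1 → I/M/I on L1; bus (none); mem=50
  op7 P1: load  L0 → I/S/O on L0; bus BusRd; mem=40
  op8 P2: store L0 := 14 → I/I/M on L0; bus BusUpgr; mem=40
  op9 P1: store L1 := 7 → I/M/I on L1; bus (none); mem=50
  op10 P1: store L1 := 63 → I/M/I on L1; bus (none); mem=50
  op11 P2: load  L0 → I/I/M on L0; bus (none); mem=40
  op12 P1: load  L0 → I/S/O on L0; bus BusRd; mem=40
  op13 P2: load  L0 → I/S/O on L0; bus (none); mem=40
  op14 P0: store L0 := 42 → M/I/I on L0; bus BusRdX Flush; mem=14
  op15 P0: load  L0 → M/I/I on L0; bus (none); mem=14
  op16 P2: store L1 := 12 → I/I/M on L1; bus BusRdX Flush; mem=63
  op17 P1: store L1 := 68 → I/M/I on L1; bus BusRdX Flush; mem=12
  op18 P0: store L0 := 63 → M/I/I on L0; bus (none); mem=14
  op19 P0: load  L1 → S/O/I on L1; bus BusRd; mem=12
  op20 P2: load  L0 → O/I/S on L0; bus BusRd; mem=14
  op21 P1: load  L0 → O/S/S on L0; bus BusRd; mem=14
  op22 P0: load  L0 → O/S/S on L0; bus (none); mem=14
  op23 P1: store L0 := 81 → I/M/I on L0; bus BusUpgr Flush; mem=63
  op24 P0: store L0 := 33 → M/I/I on L0; bus BusRdX Flush; mem=81
  op25 P2: store L0 := 42 → I/I/M on L0; bus BusRdX Flush; mem=33
  op26 P2: store L0 := 80 → I/I/M on L0; bus (none); mem=33
  op27 P0: store L0 := 16 → M/I/I on L0; bus BusRdX Flush; mem=80

invalidations = 5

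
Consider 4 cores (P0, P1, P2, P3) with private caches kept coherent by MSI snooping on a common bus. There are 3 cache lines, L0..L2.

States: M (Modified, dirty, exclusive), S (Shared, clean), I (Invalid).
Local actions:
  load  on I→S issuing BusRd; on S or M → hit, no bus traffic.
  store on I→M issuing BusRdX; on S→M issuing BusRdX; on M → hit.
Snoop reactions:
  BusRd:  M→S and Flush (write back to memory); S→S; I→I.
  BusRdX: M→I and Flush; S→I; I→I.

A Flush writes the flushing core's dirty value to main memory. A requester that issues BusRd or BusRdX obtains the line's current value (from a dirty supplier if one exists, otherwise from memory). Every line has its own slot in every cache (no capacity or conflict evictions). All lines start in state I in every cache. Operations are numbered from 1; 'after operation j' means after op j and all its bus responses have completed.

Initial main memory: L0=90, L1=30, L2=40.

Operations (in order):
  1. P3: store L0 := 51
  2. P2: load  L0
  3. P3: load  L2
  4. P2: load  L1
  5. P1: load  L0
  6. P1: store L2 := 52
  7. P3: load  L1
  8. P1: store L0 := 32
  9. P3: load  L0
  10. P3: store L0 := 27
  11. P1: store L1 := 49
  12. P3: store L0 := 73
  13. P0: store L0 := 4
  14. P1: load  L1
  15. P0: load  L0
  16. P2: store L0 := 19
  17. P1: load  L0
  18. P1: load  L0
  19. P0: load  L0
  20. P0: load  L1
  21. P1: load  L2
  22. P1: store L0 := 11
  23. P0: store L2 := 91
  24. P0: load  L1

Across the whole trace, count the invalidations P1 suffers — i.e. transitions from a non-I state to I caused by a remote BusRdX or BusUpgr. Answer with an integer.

  op1 P3: store L0 := 51 → I/I/I/M on L0; bus BusRdX; mem=90
  op2 P2: load  L0 → I/I/S/S on L0; bus BusRd Flush; mem=51
  op3 P3: load  L2 → I/I/I/S on L2; bus BusRd; mem=40
  op4 P2: load  L1 → I/I/S/I on L1; bus BusRd; mem=30
  op5 P1: load  L0 → I/S/S/S on L0; bus BusRd; mem=51
  op6 P1: store L2 := 52 → I/M/I/I on L2; bus BusRdX; mem=40
  op7 P3: load  L1 → I/I/S/S on L1; bus BusRd; mem=30
  op8 P1: store L0 := 32 → I/M/I/I on L0; bus BusRdX; mem=51
  op9 P3: load  L0 → I/S/I/S on L0; bus BusRd Flush; mem=32
  op10 P3: store L0 := 27 → I/I/I/M on L0; bus BusRdX; mem=32
  op11 P1: store L1 := 49 → I/M/I/I on L1; bus BusRdX; mem=30
  op12 P3: store L0 := 73 → I/I/I/M on L0; bus (none); mem=32
  op13 P0: store L0 := 4 → M/I/I/I on L0; bus BusRdX Flush; mem=73
  op14 P1: load  L1 → I/M/I/I on L1; bus (none); mem=30
  op15 P0: load  L0 → M/I/I/I on L0; bus (none); mem=73
  op16 P2: store L0 := 19 → I/I/M/I on L0; bus BusRdX Flush; mem=4
  op17 P1: load  L0 → I/S/S/I on L0; bus BusRd Flush; mem=19
  op18 P1: load  L0 → I/S/S/I on L0; bus (none); mem=19
  op19 P0: load  L0 → S/S/S/I on L0; bus BusRd; mem=19
  op20 P0: load  L1 → S/S/I/I on L1; bus BusRd Flush; mem=49
  op21 P1: load  L2 → I/M/I/I on L2; bus (none); mem=40
  op22 P1: store L0 := 11 → I/M/I/I on L0; bus BusRdX; mem=19
  op23 P0: store L2 := 91 → M/I/I/I on L2; bus BusRdX Flush; mem=52
  op24 P0: load  L1 → S/S/I/I on L1; bus (none); mem=49

invalidations = 2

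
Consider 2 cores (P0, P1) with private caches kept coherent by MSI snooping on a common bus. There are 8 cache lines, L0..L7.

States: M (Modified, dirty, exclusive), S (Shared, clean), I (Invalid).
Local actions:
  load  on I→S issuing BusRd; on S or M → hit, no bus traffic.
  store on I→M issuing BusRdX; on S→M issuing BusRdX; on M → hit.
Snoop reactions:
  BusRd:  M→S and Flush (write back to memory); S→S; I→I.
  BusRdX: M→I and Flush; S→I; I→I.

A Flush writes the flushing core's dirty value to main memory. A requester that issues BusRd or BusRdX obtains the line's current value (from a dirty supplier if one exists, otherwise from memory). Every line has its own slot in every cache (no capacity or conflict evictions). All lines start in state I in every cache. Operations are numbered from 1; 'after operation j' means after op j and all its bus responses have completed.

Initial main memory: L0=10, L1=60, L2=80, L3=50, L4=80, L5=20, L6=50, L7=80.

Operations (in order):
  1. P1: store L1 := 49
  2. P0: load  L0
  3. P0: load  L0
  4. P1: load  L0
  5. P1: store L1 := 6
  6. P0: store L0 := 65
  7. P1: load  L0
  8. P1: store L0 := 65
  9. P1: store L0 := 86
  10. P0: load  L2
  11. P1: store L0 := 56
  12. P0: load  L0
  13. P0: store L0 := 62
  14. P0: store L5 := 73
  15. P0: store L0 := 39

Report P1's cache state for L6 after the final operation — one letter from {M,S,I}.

  op1 P1: store L1 := 49 → I/M on L1; bus BusRdX; mem=60
  op2 P0: load  L0 → S/I on L0; bus BusRd; mem=10
  op3 P0: load  L0 → S/I on L0; bus (none); mem=10
  op4 P1: load  L0 → S/S on L0; bus BusRd; mem=10
  op5 P1: store L1 := 6 → I/M on L1; bus (none); mem=60
  op6 P0: store L0 := 65 → M/I on L0; bus BusRdX; mem=10
  op7 P1: load  L0 → S/S on L0; bus BusRd Flush; mem=65
  op8 P1: store L0 := 65 → I/M on L0; bus BusRdX; mem=65
  op9 P1: store L0 := 86 → I/M on L0; bus (none); mem=65
  op10 P0: load  L2 → S/I on L2; bus BusRd; mem=80
  op11 P1: store L0 := 56 → I/M on L0; bus (none); mem=65
  op12 P0: load  L0 → S/S on L0; bus BusRd Flush; mem=56
  op13 P0: store L0 := 62 → M/I on L0; bus BusRdX; mem=56
  op14 P0: store L5 := 73 → M/I on L5; bus BusRdX; mem=20
  op15 P0: store L0 := 39 → M/I on L0; bus (none); mem=56

state = I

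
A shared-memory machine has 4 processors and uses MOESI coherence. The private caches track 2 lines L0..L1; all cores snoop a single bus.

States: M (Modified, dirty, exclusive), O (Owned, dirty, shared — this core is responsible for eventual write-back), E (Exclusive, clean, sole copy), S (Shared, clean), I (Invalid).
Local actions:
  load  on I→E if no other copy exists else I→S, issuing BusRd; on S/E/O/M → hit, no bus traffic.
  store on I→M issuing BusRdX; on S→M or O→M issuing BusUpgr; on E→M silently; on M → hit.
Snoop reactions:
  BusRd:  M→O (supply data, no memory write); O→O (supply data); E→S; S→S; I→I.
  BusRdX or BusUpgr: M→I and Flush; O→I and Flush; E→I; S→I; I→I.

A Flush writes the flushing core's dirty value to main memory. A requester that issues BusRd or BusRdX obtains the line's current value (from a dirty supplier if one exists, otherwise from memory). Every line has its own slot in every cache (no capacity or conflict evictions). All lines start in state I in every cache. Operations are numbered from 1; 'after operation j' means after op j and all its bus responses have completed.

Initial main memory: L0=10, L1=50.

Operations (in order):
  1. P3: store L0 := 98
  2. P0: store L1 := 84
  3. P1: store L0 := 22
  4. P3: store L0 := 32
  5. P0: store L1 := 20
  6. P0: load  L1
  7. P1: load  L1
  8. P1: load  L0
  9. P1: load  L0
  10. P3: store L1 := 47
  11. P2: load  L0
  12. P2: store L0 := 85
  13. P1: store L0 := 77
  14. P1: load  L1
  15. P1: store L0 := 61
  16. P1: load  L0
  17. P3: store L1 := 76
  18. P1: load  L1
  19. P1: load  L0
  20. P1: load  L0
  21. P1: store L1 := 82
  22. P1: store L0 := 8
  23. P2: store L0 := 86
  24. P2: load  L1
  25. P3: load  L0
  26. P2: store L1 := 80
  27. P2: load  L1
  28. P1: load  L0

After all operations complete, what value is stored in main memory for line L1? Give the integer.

[1] P3: store L0 := 98 | P0:I, P1:I, P2:I, P3:M(98) | bus: BusRdX
[2] P0: store L1 := 84 | P0:M(84), P1:I, P2:I, P3:I | bus: BusRdX
[3] P1: store L0 := 22 | P0:I, P1:M(22), P2:I, P3:I | bus: BusRdX,Flush
[4] P3: store L0 := 32 | P0:I, P1:I, P2:I, P3:M(32) | bus: BusRdX,Flush
[5] P0: store L1 := 20 | P0:M(20), P1:I, P2:I, P3:I | bus: none
[6] P0: load  L1 | P0:M(20), P1:I, P2:I, P3:I | bus: none
[7] P1: load  L1 | P0:O(20), P1:S(20), P2:I, P3:I | bus: BusRd
[8] P1: load  L0 | P0:I, P1:S(32), P2:I, P3:O(32) | bus: BusRd
[9] P1: load  L0 | P0:I, P1:S(32), P2:I, P3:O(32) | bus: none
[10] P3: store L1 := 47 | P0:I, P1:I, P2:I, P3:M(47) | bus: BusRdX,Flush
[11] P2: load  L0 | P0:I, P1:S(32), P2:S(32), P3:O(32) | bus: BusRd
[12] P2: store L0 := 85 | P0:I, P1:I, P2:M(85), P3:I | bus: BusUpgr,Flush
[13] P1: store L0 := 77 | P0:I, P1:M(77), P2:I, P3:I | bus: BusRdX,Flush
[14] P1: load  L1 | P0:I, P1:S(47), P2:I, P3:O(47) | bus: BusRd
[15] P1: store L0 := 61 | P0:I, P1:M(61), P2:I, P3:I | bus: none
[16] P1: load  L0 | P0:I, P1:M(61), P2:I, P3:I | bus: none
[17] P3: store L1 := 76 | P0:I, P1:I, P2:I, P3:M(76) | bus: BusUpgr
[18] P1: load  L1 | P0:I, P1:S(76), P2:I, P3:O(76) | bus: BusRd
[19] P1: load  L0 | P0:I, P1:M(61), P2:I, P3:I | bus: none
[20] P1: load  L0 | P0:I, P1:M(61), P2:I, P3:I | bus: none
[21] P1: store L1 := 82 | P0:I, P1:M(82), P2:I, P3:I | bus: BusUpgr,Flush
[22] P1: store L0 := 8 | P0:I, P1:M(8), P2:I, P3:I | bus: none
[23] P2: store L0 := 86 | P0:I, P1:I, P2:M(86), P3:I | bus: BusRdX,Flush
[24] P2: load  L1 | P0:I, P1:O(82), P2:S(82), P3:I | bus: BusRd
[25] P3: load  L0 | P0:I, P1:I, P2:O(86), P3:S(86) | bus: BusRd
[26] P2: store L1 := 80 | P0:I, P1:I, P2:M(80), P3:I | bus: BusUpgr,Flush
[27] P2: load  L1 | P0:I, P1:I, P2:M(80), P3:I | bus: none
[28] P1: load  L0 | P0:I, P1:S(86), P2:O(86), P3:S(86) | bus: BusRd

memory[L1] = 82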